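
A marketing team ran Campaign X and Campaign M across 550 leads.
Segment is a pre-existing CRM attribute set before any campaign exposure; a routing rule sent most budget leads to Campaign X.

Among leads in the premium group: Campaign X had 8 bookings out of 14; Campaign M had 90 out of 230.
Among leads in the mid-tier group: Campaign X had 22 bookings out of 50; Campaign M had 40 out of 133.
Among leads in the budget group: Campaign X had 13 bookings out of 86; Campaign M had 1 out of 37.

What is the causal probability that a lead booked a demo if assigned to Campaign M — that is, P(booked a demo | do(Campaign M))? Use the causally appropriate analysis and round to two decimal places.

Campaign X is higher inside every customer segment stratum but Campaign M is higher in aggregate. Whether to stratify depends on how customer segment relates to the campaign.
The imbalance in customer segment arose from how leads were allocated, not from anything the campaign did; and customer segment independently affects the outcome. The pooled gap is confounded — condition on customer segment.
Standardising Campaign M to the population customer segment mix: 0.444·90/230 + 0.333·40/133 + 0.224·1/37 = 0.280.

0.28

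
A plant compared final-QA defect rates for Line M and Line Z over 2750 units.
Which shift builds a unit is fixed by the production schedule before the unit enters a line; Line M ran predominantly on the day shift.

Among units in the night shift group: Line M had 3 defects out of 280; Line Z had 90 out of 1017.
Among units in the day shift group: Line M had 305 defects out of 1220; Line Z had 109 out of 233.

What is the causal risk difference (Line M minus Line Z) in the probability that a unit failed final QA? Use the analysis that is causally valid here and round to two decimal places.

The stratified and pooled comparisons disagree (Line M wins within each shift; Line Z wins overall), so the answer turns on the causal role of shift.
Nothing the line does changes shift; the imbalance is an allocation artefact. With shift also predicting the outcome, the pooled figure is confounded, and the within-stratum comparison is the causal one.
Adjusting over the population distribution of shift: 0.472·(0.011−0.088) + 0.528·(0.250−0.468) = -0.152.

-0.15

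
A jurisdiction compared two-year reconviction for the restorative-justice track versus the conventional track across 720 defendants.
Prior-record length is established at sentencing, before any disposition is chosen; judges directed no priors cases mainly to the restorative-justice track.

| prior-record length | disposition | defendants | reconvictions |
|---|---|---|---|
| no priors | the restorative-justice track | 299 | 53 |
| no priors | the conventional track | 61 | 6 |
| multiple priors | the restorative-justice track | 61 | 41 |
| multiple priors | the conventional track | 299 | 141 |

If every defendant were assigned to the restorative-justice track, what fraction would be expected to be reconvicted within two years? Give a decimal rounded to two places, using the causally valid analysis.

the conventional track is lower inside every prior-record length stratum but the restorative-justice track is lower in aggregate. Whether to stratify depends on how prior-record length relates to the disposition.
Since prior-record length is a pre-existing factor (not a product of the disposition) and it affects the outcome on its own, it is a confounder. The stratified rates, not the pooled rate, identify the causal effect.
Standardising the restorative-justice track to the population prior-record length mix: 0.500·53/299 + 0.500·41/61 = 0.425.

0.42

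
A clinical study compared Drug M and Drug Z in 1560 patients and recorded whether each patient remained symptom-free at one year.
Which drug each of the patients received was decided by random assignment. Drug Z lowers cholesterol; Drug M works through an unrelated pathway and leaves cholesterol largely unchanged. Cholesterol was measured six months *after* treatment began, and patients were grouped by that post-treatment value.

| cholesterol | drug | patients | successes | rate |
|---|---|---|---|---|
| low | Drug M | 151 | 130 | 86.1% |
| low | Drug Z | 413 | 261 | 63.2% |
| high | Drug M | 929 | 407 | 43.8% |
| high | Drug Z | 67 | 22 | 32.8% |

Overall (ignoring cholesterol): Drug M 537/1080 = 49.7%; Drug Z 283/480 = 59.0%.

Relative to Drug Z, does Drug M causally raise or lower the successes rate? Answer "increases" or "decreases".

The cholesterol-specific comparison favours Drug M throughout, but the pooled figures favour Drug Z. The question is whether to condition on cholesterol.
Stratifying would compare drugs among patients the drugs themselves sorted into cholesterol groups — a form of selection on an intermediate. The unconditioned pooled rates give the total causal effect.
Pooled: Drug M 49.7% vs Drug Z 59.0%; Drug Z is higher overall.

decreases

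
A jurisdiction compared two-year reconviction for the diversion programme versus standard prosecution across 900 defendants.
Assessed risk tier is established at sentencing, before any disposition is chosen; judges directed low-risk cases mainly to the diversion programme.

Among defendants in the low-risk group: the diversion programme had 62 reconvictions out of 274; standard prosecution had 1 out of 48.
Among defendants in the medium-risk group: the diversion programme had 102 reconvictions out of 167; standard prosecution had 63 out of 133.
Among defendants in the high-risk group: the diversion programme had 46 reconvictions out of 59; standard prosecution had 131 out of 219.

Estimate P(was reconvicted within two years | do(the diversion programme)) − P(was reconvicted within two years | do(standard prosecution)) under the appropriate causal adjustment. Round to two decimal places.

+0.18

Assessed risk tier is set before the disposition has any effect — it is not caused by the disposition — and it independently drives the outcome. That makes it a confounder, so the causal comparison is within assessed risk tier levels.
Adjusting over the population distribution of assessed risk tier: 0.358·(0.226−0.021) + 0.333·(0.611−0.474) + 0.309·(0.780−0.598) = +0.175.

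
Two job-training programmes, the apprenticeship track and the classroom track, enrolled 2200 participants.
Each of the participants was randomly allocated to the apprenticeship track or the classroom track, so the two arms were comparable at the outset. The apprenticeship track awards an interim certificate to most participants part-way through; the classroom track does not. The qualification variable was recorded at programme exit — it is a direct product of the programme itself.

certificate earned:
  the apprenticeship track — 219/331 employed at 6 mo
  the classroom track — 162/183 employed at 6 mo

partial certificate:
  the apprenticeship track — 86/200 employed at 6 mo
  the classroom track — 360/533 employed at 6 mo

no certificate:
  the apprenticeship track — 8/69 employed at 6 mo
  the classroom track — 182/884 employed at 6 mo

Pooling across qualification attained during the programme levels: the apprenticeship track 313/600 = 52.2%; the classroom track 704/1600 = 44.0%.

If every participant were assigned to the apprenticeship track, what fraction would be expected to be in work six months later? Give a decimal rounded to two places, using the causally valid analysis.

0.52

Qualification attained during the programme is recorded after the programme and is itself shifted by it — it sits on the causal path from programme to outcome. Conditioning on a mediator would strip out part of the effect we want; the pooled comparison gives the total causal effect.
So P(outcome | do(the apprenticeship track)) is just the pooled rate for the apprenticeship track: 313/600 = 0.522.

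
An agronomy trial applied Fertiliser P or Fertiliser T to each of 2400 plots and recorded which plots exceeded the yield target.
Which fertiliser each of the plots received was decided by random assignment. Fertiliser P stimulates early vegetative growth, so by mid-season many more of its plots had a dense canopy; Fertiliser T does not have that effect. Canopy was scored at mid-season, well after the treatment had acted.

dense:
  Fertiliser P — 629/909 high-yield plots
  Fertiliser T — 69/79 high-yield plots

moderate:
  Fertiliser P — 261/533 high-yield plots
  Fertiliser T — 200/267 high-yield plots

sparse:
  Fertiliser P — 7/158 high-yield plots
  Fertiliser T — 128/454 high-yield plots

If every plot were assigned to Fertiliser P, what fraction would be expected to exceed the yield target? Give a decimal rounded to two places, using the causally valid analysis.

The mid-season canopy-specific comparison favours Fertiliser T throughout, but the pooled figures favour Fertiliser P. The question is whether to condition on mid-season canopy.
Mid-season canopy is downstream of the fertiliser. One should not condition on a consequence of treatment, so the overall rates are the right comparison.
So P(outcome | do(Fertiliser P)) is just the pooled rate for Fertiliser P: 897/1600 = 0.561.

0.56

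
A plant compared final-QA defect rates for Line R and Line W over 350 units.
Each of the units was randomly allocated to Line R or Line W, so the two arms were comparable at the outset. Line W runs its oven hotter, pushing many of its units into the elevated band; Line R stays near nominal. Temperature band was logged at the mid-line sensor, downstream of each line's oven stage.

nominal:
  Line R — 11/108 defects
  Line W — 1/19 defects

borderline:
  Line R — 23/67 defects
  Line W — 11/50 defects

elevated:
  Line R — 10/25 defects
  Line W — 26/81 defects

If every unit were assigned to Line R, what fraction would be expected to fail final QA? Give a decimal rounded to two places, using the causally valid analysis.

0.22

The in-process temperature band-specific comparison favours Line W throughout, but the pooled figures favour Line R. The question is whether to condition on in-process temperature band.
Because the line influences in-process temperature band, in-process temperature band is a post-treatment mediator, not a confounder. Stratifying on it would bias the estimate; the causal effect is the crude pooled difference.
So P(outcome | do(Line R)) is just the pooled rate for Line R: 44/200 = 0.220.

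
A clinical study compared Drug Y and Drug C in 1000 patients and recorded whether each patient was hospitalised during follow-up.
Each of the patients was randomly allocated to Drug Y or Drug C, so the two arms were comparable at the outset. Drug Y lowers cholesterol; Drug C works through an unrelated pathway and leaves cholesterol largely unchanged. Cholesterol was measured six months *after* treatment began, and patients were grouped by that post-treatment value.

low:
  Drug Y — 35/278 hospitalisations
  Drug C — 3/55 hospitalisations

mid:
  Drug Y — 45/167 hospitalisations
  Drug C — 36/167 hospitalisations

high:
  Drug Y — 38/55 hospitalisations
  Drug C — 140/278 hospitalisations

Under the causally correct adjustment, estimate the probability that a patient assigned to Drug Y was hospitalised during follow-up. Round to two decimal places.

0.24

Drug C is lower inside every cholesterol stratum but Drug Y is lower in aggregate. Whether to stratify depends on how cholesterol relates to the drug.
Stratifying would compare drugs among patients the drugs themselves sorted into cholesterol groups — a form of selection on an intermediate. The unconditioned pooled rates give the total causal effect.
So P(outcome | do(Drug Y)) is just the pooled rate for Drug Y: 118/500 = 0.236.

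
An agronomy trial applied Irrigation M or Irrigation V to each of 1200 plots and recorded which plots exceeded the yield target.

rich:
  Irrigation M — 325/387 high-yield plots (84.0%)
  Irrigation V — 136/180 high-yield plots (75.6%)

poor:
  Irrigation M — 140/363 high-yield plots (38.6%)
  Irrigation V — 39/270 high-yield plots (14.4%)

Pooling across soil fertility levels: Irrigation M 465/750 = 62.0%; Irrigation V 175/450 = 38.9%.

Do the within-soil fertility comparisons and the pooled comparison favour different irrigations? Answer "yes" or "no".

no

Within each soil fertility level (rich 84.0% vs 75.6%; poor 38.6% vs 14.4%), Irrigation M has the higher rate every time. Pooled: 62.0% vs 38.9% — Irrigation M has the higher rate overall. They agree.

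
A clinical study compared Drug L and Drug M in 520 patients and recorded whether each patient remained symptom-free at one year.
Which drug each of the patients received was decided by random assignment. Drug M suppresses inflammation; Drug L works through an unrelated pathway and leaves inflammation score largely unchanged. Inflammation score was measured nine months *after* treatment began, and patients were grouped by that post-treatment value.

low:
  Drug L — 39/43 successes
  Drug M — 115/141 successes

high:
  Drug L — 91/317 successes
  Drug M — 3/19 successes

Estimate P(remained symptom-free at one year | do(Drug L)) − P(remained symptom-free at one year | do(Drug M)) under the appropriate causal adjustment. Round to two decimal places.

-0.38

The stratified and pooled comparisons disagree (Drug L wins within each inflammation score; Drug M wins overall), so the answer turns on the causal role of inflammation score.
The distribution of inflammation score is itself part of what the drug does — it is an intermediate outcome. Holding it fixed would remove that part of the effect; the total effect is the pooled difference.
The causal difference is the pooled difference: 0.361 − 0.738 = -0.376.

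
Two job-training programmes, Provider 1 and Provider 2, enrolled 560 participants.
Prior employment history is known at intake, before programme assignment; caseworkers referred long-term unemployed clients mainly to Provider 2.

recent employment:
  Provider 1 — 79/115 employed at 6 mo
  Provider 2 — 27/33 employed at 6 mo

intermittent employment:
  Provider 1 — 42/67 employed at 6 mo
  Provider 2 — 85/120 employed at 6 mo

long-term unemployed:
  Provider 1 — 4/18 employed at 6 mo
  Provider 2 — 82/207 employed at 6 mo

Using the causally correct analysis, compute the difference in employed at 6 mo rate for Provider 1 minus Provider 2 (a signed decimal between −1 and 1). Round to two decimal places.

-0.13

The prior employment history-specific comparison favours Provider 2 throughout, but the pooled figures favour Provider 1. The question is whether to condition on prior employment history.
The imbalance in prior employment history arose from how participants were allocated, not from anything the programme did; and prior employment history independently affects the outcome. The pooled gap is confounded — condition on prior employment history.
Adjusting over the population distribution of prior employment history: 0.264·(0.687−0.818) + 0.334·(0.627−0.708) + 0.402·(0.222−0.396) = -0.132.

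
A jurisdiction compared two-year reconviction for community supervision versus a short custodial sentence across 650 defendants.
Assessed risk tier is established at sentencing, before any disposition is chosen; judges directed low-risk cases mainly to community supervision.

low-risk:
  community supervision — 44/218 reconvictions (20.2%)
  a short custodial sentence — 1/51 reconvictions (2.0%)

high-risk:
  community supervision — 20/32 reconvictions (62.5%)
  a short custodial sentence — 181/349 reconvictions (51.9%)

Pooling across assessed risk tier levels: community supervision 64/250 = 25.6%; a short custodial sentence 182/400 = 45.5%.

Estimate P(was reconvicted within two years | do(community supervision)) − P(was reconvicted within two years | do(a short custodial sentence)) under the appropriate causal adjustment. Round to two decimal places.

+0.14

Here assessed risk tier is a common cause — it drives both which disposition a case falls under and the outcome. The crude comparison mixes populations; the stratum-specific rates are the causally relevant ones.
Adjusting over the population distribution of assessed risk tier: 0.414·(0.202−0.020) + 0.586·(0.625−0.519) = +0.138.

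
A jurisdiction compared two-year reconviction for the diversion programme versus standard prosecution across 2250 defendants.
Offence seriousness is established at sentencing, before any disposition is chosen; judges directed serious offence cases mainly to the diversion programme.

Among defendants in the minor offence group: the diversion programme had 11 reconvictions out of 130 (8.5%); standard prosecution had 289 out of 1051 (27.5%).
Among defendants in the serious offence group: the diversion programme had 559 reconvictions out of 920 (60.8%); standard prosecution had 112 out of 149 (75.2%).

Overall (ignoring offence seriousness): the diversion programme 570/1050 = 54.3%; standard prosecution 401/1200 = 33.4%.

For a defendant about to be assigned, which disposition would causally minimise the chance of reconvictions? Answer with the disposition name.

The stratified and pooled comparisons disagree (the diversion programme wins within each offence seriousness; standard prosecution wins overall), so the answer turns on the causal role of offence seriousness.
Offence seriousness is set before the disposition has any effect — it is not caused by the disposition — and it independently drives the outcome. That makes it a confounder, so the causal comparison is within offence seriousness levels.
Within each level — minor offence: 8.5% vs 27.5%; serious offence: 60.8% vs 75.2% — the diversion programme is lower every time.

the diversion programme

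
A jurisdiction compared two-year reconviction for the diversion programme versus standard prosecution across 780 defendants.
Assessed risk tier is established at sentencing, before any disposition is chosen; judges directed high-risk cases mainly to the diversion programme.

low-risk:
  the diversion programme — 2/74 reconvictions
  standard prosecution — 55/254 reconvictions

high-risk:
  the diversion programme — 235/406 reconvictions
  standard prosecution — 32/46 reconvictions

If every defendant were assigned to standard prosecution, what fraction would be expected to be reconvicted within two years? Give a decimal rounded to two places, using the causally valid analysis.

0.49

The assessed risk tier-specific comparison favours the diversion programme throughout, but the pooled figures favour standard prosecution. The question is whether to condition on assessed risk tier.
Assessed risk tier differs across dispositions for reasons unrelated to any effect of the disposition itself, and it separately predicts the outcome — a classic confounder. We must compare within assessed risk tier levels.
Standardising standard prosecution to the population assessed risk tier mix: 0.421·55/254 + 0.579·32/46 = 0.494.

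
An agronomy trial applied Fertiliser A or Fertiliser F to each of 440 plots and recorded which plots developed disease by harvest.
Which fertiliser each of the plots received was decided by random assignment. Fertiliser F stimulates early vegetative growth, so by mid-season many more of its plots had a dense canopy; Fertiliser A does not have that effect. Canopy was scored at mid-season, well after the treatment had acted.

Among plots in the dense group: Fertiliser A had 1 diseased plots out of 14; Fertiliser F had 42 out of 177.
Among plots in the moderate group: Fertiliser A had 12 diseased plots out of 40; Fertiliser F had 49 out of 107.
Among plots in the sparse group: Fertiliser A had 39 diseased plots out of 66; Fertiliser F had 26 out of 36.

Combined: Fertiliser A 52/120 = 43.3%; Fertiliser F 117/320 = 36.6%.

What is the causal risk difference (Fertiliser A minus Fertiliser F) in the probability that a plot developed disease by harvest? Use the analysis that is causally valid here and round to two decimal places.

+0.07

The mid-season canopy-specific comparison favours Fertiliser A throughout, but the pooled figures favour Fertiliser F. The question is whether to condition on mid-season canopy.
Mid-season canopy is recorded after the fertiliser and is itself shifted by it — it sits on the causal path from fertiliser to outcome. Conditioning on a mediator would strip out part of the effect we want; the pooled comparison gives the total causal effect.
The causal difference is the pooled difference: 0.433 − 0.366 = +0.068.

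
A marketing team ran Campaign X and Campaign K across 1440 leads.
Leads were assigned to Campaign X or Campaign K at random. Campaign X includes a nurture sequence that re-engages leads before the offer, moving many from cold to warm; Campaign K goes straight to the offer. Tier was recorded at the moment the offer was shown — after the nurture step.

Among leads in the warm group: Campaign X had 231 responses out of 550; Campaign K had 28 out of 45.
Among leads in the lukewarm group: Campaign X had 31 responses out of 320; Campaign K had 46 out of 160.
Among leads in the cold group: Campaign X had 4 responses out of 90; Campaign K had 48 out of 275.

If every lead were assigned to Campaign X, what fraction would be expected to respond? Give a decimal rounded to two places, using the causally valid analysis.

The distribution of engagement tier is itself part of what the campaign does — it is an intermediate outcome. Holding it fixed would remove that part of the effect; the total effect is the pooled difference.
So P(outcome | do(Campaign X)) is just the pooled rate for Campaign X: 266/960 = 0.277.

0.28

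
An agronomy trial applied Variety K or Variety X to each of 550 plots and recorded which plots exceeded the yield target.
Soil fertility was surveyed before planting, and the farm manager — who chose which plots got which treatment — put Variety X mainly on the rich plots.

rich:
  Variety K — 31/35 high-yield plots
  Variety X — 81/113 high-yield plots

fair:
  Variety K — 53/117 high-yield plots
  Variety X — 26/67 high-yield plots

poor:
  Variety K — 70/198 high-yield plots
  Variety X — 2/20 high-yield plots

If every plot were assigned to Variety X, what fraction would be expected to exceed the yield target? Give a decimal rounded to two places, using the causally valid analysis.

0.36

Since soil fertility is a pre-existing factor (not a product of the variety) and it affects the outcome on its own, it is a confounder. The stratified rates, not the pooled rate, identify the causal effect.
Standardising Variety X to the population soil fertility mix: 0.269·81/113 + 0.335·26/67 + 0.396·2/20 = 0.362.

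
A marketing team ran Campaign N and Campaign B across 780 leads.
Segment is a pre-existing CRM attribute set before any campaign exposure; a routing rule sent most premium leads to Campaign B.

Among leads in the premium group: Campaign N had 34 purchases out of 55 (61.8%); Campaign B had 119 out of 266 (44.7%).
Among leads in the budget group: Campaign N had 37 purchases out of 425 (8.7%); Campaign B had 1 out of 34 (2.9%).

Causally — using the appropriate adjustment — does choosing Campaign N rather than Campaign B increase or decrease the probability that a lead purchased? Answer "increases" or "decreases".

The stratified and pooled comparisons disagree (Campaign N wins within each customer segment; Campaign B wins overall), so the answer turns on the causal role of customer segment.
Customer segment differs across campaigns for reasons unrelated to any effect of the campaign itself, and it separately predicts the outcome — a classic confounder. We must compare within customer segment levels.
Within each level — premium: 61.8% vs 44.7%; budget: 8.7% vs 2.9% — Campaign N is higher every time.

increases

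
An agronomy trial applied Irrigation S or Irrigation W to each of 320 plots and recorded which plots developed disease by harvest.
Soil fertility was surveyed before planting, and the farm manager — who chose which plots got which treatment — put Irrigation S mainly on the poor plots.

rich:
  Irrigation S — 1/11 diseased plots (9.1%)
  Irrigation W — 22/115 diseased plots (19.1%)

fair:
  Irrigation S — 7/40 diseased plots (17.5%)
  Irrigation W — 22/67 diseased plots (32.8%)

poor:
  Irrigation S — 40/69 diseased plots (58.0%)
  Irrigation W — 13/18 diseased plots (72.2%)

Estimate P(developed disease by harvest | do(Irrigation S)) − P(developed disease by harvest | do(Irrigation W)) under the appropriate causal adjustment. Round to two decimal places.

-0.13

The imbalance in soil fertility arose from how plots were allocated, not from anything the irrigation did; and soil fertility independently affects the outcome. The pooled gap is confounded — condition on soil fertility.
Adjusting over the population distribution of soil fertility: 0.394·(0.091−0.191) + 0.334·(0.175−0.328) + 0.272·(0.580−0.722) = -0.130.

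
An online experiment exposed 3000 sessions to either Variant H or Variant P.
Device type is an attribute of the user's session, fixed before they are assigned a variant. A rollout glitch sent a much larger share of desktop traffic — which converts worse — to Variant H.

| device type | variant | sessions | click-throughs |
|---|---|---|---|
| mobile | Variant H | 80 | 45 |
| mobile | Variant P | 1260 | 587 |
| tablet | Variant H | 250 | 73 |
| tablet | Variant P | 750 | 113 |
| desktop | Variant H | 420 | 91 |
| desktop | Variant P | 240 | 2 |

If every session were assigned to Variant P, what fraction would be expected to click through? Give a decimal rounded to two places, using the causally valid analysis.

The device type-specific comparison favours Variant H throughout, but the pooled figures favour Variant P. The question is whether to condition on device type.
Device type satisfies the back-door criterion: it is not a descendant of the variant, and it blocks the spurious path from variant to outcome. Adjusting for it (i.e., using the within-device type rates) gives the causal effect.
Standardising Variant P to the population device type mix: 0.447·587/1260 + 0.333·113/750 + 0.220·2/240 = 0.260.

0.26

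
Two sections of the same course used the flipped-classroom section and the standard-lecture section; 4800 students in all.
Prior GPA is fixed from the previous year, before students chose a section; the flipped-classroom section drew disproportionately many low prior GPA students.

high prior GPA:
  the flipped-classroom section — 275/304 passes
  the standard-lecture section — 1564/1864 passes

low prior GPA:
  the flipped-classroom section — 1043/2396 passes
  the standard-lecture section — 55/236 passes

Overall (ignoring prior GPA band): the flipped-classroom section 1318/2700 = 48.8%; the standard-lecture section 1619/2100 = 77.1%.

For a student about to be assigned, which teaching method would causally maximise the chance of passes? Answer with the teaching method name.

the flipped-classroom section

the flipped-classroom section is higher inside every prior GPA band stratum but the standard-lecture section is higher in aggregate. Whether to stratify depends on how prior GPA band relates to the teaching method.
Here prior GPA band is a common cause — it drives both which teaching method a case falls under and the outcome. The crude comparison mixes populations; the stratum-specific rates are the causally relevant ones.
Within each level — high prior GPA: 90.5% vs 83.9%; low prior GPA: 43.5% vs 23.3% — the flipped-classroom section is higher every time.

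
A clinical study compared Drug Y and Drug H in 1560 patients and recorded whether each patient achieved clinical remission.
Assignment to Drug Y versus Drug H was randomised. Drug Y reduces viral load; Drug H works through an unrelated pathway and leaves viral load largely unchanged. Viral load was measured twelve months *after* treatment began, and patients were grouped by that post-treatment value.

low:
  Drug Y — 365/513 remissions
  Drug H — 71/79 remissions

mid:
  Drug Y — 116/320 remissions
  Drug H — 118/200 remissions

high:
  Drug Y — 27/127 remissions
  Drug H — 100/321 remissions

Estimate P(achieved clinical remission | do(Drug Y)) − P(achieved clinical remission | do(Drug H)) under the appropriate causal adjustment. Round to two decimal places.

Viral load is recorded after the drug and is itself shifted by it — it sits on the causal path from drug to outcome. Conditioning on a mediator would strip out part of the effect we want; the pooled comparison gives the total causal effect.
The causal difference is the pooled difference: 0.529 − 0.482 = +0.048.

+0.05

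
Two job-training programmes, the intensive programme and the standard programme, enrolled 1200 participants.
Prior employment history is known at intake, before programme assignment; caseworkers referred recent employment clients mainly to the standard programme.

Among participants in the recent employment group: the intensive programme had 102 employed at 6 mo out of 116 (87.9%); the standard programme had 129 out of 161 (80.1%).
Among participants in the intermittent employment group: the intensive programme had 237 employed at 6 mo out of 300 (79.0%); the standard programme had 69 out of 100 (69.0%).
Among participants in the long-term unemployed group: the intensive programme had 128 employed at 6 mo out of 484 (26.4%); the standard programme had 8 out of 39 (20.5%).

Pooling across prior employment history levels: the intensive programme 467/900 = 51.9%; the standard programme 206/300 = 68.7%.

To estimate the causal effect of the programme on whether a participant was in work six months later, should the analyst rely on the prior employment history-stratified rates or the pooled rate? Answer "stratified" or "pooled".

the intensive programme is higher inside every prior employment history stratum but the standard programme is higher in aggregate. Whether to stratify depends on how prior employment history relates to the programme.
The imbalance in prior employment history arose from how participants were allocated, not from anything the programme did; and prior employment history independently affects the outcome. The pooled gap is confounded — condition on prior employment history.
Within each level — recent employment: 87.9% vs 80.1%; intermittent employment: 79.0% vs 69.0%; long-term unemployed: 26.4% vs 20.5% — the intensive programme is higher every time.

stratified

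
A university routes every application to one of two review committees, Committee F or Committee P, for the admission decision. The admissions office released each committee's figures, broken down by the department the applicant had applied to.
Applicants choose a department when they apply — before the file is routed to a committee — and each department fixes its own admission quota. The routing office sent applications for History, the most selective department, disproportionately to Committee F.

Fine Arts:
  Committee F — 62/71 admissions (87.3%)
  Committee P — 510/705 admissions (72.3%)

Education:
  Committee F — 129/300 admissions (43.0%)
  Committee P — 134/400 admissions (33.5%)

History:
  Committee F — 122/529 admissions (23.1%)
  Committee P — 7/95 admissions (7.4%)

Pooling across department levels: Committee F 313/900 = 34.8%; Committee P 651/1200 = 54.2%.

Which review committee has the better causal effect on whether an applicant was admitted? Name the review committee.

The department-specific comparison favours Committee F throughout, but the pooled figures favour Committee P. The question is whether to condition on department.
Department satisfies the back-door criterion: it is not a descendant of the review committee, and it blocks the spurious path from review committee to outcome. Adjusting for it (i.e., using the within-department rates) gives the causal effect.
Within each level — Fine Arts: 87.3% vs 72.3%; Education: 43.0% vs 33.5%; History: 23.1% vs 7.4% — Committee F is higher every time.

Committee F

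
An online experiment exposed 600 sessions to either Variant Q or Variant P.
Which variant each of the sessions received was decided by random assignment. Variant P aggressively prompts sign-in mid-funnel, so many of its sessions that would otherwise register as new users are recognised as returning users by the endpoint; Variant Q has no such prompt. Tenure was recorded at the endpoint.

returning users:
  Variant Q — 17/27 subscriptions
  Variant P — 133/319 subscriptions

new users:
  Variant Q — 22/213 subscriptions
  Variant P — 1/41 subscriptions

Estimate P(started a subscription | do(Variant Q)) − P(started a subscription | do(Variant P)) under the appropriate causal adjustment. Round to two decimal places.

-0.21

User tenure here is a post-treatment variable shaped by the variant; conditioning on it would introduce bias rather than remove it. The overall comparison is the causal one.
The causal difference is the pooled difference: 0.163 − 0.372 = -0.210.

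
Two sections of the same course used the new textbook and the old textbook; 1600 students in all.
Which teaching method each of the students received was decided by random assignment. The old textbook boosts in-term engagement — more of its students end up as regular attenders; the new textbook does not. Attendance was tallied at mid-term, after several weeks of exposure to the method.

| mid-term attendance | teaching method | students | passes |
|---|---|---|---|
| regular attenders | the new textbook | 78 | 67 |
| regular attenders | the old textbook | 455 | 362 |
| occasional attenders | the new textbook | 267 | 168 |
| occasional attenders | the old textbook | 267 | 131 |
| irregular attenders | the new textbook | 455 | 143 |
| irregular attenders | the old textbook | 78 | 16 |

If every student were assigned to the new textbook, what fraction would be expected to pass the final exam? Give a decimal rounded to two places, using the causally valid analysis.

The mid-term attendance-specific comparison favours the new textbook throughout, but the pooled figures favour the old textbook. The question is whether to condition on mid-term attendance.
Mid-term attendance lies on the pathway teaching method → mid-term attendance → outcome, so adjusting for it blocks the indirect effect. For the total causal effect of teaching method, use the unadjusted pooled rates.
So P(outcome | do(the new textbook)) is just the pooled rate for the new textbook: 378/800 = 0.472.

0.47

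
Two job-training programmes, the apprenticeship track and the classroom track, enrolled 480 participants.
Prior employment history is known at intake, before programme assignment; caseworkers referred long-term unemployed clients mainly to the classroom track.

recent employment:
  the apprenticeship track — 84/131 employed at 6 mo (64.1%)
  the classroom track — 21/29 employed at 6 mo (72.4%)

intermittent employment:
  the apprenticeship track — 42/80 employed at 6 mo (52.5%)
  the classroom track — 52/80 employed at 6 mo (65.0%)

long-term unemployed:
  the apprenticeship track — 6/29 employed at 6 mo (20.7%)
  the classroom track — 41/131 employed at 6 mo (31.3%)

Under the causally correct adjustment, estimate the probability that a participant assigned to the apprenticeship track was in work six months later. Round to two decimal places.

0.46

Within every prior employment history level the classroom track has the higher rate, yet pooled the apprenticeship track does — Simpson's reversal.
Prior employment history satisfies the back-door criterion: it is not a descendant of the programme, and it blocks the spurious path from programme to outcome. Adjusting for it (i.e., using the within-prior employment history rates) gives the causal effect.
Standardising the apprenticeship track to the population prior employment history mix: 0.333·84/131 + 0.333·42/80 + 0.333·6/29 = 0.458.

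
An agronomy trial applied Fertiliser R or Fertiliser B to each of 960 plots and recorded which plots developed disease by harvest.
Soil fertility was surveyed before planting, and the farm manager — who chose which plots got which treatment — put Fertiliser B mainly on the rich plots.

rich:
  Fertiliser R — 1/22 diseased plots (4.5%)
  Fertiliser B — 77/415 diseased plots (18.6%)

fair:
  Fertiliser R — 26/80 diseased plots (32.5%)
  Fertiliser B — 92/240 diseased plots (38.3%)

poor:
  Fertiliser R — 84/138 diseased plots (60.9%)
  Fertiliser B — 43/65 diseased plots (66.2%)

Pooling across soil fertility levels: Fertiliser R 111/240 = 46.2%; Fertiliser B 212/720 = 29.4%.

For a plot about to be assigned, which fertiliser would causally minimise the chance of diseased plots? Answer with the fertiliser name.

Fertiliser R

Within every soil fertility level Fertiliser R has the lower rate, yet pooled Fertiliser B does — Simpson's reversal.
Soil fertility satisfies the back-door criterion: it is not a descendant of the fertiliser, and it blocks the spurious path from fertiliser to outcome. Adjusting for it (i.e., using the within-soil fertility rates) gives the causal effect.
Within each level — rich: 4.5% vs 18.6%; fair: 32.5% vs 38.3%; poor: 60.9% vs 66.2% — Fertiliser R is lower every time.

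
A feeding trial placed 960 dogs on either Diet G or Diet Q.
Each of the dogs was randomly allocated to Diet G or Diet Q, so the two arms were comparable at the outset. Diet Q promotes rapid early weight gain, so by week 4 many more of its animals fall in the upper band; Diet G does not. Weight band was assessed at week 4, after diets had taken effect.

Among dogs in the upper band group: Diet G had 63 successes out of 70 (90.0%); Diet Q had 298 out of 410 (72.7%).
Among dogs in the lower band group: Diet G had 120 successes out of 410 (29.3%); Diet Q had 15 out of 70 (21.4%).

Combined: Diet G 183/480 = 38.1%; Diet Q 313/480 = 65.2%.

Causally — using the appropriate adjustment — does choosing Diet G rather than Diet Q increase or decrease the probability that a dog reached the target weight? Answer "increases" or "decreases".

The stratified and pooled comparisons disagree (Diet G wins within each week-4 weight band; Diet Q wins overall), so the answer turns on the causal role of week-4 weight band.
Week-4 weight band lies on the pathway diet → week-4 weight band → outcome, so adjusting for it blocks the indirect effect. For the total causal effect of diet, use the unadjusted pooled rates.
Pooled: Diet G 38.1% vs Diet Q 65.2%; Diet Q is higher overall.

decreases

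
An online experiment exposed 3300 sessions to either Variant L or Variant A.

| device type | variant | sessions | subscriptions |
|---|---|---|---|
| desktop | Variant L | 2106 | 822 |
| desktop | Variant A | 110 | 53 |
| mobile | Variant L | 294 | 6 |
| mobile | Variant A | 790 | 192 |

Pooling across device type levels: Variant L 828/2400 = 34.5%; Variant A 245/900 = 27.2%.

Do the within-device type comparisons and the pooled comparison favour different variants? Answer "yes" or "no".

yes

Within each device type level (desktop 39.0% vs 48.2%; mobile 2.0% vs 24.3%), Variant A has the higher rate every time. Pooled: 34.5% vs 27.2% — Variant L has the higher rate overall. The two comparisons disagree.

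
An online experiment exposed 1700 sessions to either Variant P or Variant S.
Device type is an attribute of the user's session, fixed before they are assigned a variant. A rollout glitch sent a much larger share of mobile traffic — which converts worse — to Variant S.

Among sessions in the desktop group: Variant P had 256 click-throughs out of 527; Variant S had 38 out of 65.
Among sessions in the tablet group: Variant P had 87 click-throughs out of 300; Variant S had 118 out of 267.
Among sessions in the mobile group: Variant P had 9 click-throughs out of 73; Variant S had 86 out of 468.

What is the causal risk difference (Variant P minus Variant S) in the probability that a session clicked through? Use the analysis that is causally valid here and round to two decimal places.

Variant S is higher inside every device type stratum but Variant P is higher in aggregate. Whether to stratify depends on how device type relates to the variant.
Since device type is a pre-existing factor (not a product of the variant) and it affects the outcome on its own, it is a confounder. The stratified rates, not the pooled rate, identify the causal effect.
Adjusting over the population distribution of device type: 0.348·(0.486−0.585) + 0.334·(0.290−0.442) + 0.318·(0.123−0.184) = -0.104.

-0.10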